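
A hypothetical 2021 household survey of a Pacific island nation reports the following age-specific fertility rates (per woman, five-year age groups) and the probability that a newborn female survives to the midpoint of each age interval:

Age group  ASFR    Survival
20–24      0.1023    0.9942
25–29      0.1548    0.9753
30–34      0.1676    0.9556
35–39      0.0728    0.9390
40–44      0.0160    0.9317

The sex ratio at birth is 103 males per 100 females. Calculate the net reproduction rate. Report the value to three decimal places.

Proportion female at birth = 100 / (100 + 103) = 0.49261.
Each age group contributes 5 × ASFR × survival:
  20–24: 5 × 0.1023 × 0.9942 = 0.50853
  25–29: 5 × 0.1548 × 0.9753 = 0.75488
  30–34: 5 × 0.1676 × 0.9556 = 0.80079
  35–39: 5 × 0.0728 × 0.9390 = 0.34180
  40–44: 5 × 0.0160 × 0.9317 = 0.07454
Sum = 2.48054
NRR = 0.49261 × 2.48054 = 1.22194

1.222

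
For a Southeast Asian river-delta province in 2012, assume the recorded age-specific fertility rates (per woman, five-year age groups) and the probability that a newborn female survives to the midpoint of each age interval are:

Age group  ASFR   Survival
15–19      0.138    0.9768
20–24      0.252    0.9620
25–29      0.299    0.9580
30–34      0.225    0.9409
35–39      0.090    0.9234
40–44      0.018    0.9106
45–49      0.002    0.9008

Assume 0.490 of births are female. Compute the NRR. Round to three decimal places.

2.393

Proportion female at birth = 0.490.
Each age group contributes 5 × ASFR × survival:
  15–19: 5 × 0.138 × 0.9768 = 0.67399
  20–24: 5 × 0.252 × 0.9620 = 1.21212
  25–29: 5 × 0.299 × 0.9580 = 1.43221
  30–34: 5 × 0.225 × 0.9409 = 1.05851
  35–39: 5 × 0.090 × 0.9234 = 0.41553
  40–44: 5 × 0.018 × 0.9106 = 0.08195
  45–49: 5 × 0.002 × 0.9008 = 0.00901
Sum = 4.88332
NRR = 0.490 × 4.88332 = 2.39283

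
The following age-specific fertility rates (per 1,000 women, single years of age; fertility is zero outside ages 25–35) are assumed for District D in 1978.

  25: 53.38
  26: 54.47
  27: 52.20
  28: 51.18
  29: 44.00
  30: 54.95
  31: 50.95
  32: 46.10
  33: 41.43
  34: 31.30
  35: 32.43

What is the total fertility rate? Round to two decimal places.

Sum of ASFRs = 53.38 + 54.47 + 52.20 + 51.18 + 44.00 + 54.95 + 50.95 + 46.10 + 41.43 + 31.30 + 32.43 = 512.39
TFR = 512.39 / 1000 = 0.51239

0.51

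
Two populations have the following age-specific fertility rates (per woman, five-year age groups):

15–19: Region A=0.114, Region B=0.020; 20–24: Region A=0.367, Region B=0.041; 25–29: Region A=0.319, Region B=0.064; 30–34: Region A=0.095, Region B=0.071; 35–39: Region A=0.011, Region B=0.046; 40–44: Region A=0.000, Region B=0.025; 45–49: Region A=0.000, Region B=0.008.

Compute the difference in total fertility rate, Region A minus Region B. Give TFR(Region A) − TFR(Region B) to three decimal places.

Region A:
  Sum of ASFRs = 0.114 + 0.367 + 0.319 + 0.095 + 0.011 + 0.000 + 0.000 = 0.906
  TFR = 5 × 0.906 = 4.53
Region B:
  Sum of ASFRs = 0.020 + 0.041 + 0.064 + 0.071 + 0.046 + 0.025 + 0.008 = 0.275
  TFR = 5 × 0.275 = 1.375
Difference = 4.53 − 1.375 = 3.155

3.155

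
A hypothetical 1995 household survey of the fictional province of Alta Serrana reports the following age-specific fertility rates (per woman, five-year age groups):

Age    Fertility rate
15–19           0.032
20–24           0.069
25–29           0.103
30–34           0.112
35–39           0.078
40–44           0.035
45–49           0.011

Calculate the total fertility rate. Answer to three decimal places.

2.200

Sum of ASFRs = 0.032 + 0.069 + 0.103 + 0.112 + 0.078 + 0.035 + 0.011 = 0.440
TFR = 5 × 0.440 = 2.2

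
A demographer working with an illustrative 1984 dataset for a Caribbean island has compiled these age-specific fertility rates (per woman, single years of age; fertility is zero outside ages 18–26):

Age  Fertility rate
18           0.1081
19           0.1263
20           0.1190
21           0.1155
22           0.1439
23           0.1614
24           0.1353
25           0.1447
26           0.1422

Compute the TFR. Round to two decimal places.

1.20

Sum of ASFRs = 0.1081 + 0.1263 + 0.1190 + 0.1155 + 0.1439 + 0.1614 + 0.1353 + 0.1447 + 0.1422 = 1.1964
TFR = 1.1964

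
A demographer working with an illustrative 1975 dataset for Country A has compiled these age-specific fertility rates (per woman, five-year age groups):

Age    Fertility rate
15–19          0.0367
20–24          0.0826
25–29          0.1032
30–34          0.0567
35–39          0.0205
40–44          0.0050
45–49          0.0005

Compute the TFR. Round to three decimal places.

Sum of ASFRs = 0.0367 + 0.0826 + 0.1032 + 0.0567 + 0.0205 + 0.0050 + 0.0005 = 0.3052
TFR = 5 × 0.3052 = 1.526

1.526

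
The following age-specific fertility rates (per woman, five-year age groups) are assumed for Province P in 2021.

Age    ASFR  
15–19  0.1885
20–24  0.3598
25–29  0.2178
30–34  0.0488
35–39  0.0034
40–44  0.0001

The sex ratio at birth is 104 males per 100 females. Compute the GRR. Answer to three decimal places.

Proportion female at birth = 100 / (100 + 104) = 0.49020.
Sum of ASFRs = 0.1885 + 0.3598 + 0.2178 + 0.0488 + 0.0034 + 0.0001 = 0.8184
TFR = 5 × 0.8184 = 4.092
GRR = 0.49020 × 4.092 = 2.00590

2.006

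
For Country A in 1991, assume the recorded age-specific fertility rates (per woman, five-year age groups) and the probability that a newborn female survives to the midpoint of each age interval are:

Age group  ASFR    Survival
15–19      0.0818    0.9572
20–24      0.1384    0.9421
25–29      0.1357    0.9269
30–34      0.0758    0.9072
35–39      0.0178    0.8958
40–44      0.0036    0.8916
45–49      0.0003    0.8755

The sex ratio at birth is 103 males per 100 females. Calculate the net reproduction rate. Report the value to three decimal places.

Proportion female at birth = 100 / (100 + 103) = 0.49261.
Per-age-group product (5 × ASFR × survival probability):
  15–19: 5 × 0.0818 × 0.9572 = 0.39149
  20–24: 5 × 0.1384 × 0.9421 = 0.65193
  25–29: 5 × 0.1357 × 0.9269 = 0.62890
  30–34: 5 × 0.0758 × 0.9072 = 0.34383
  35–39: 5 × 0.0178 × 0.8958 = 0.07973
  40–44: 5 × 0.0036 × 0.8916 = 0.01605
  45–49: 5 × 0.0003 × 0.8755 = 0.00131
Sum = 2.11324
NRR = 0.49261 × 2.11324 = 1.04100
With NRR above 1 the population is above replacement fertility.

1.041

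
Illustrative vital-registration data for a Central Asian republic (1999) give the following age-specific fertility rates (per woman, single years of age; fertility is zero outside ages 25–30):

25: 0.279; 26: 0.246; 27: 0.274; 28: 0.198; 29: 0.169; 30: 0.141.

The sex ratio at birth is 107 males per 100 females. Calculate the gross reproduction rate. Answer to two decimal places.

Proportion female at birth = 100 / (100 + 107) = 0.48309.
Sum of ASFRs = 0.279 + 0.246 + 0.274 + 0.198 + 0.169 + 0.141 = 1.307
TFR = 1.307
GRR = 0.48309 × 1.307 = 0.63140

0.63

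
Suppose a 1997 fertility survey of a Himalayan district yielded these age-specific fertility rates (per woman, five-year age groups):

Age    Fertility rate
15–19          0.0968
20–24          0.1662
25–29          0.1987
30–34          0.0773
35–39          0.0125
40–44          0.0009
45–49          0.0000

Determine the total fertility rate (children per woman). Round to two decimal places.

Sum of ASFRs = 0.0968 + 0.1662 + 0.1987 + 0.0773 + 0.0125 + 0.0009 + 0.0000 = 0.5524
TFR = 5 × 0.5524 = 2.762

2.76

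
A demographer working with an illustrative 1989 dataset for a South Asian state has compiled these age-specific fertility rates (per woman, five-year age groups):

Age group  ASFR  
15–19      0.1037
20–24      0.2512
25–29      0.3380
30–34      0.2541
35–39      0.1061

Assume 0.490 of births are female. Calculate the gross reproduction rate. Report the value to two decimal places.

Proportion female at birth = 0.490.
Sum of ASFRs = 0.1037 + 0.2512 + 0.3380 + 0.2541 + 0.1061 = 1.0531
TFR = 5 × 1.0531 = 5.2655
GRR = 0.490 × 5.2655 = 2.58010

2.58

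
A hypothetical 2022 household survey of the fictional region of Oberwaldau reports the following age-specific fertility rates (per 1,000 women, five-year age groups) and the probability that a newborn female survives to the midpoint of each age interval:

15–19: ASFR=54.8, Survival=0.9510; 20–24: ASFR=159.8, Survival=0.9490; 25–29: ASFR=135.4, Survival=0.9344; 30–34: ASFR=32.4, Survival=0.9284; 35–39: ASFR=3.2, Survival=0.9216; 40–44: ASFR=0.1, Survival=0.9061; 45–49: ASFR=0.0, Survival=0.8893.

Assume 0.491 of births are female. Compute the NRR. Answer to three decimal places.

0.892

Proportion female at birth = 0.491.
Per-age-group product (5 × ASFR × survival probability):
  15–19: 5 × 54.8/1000 × 0.9510 = 0.26057
  20–24: 5 × 159.8/1000 × 0.9490 = 0.75825
  25–29: 5 × 135.4/1000 × 0.9344 = 0.63259
  30–34: 5 × 32.4/1000 × 0.9284 = 0.15040
  35–39: 5 × 3.2/1000 × 0.9216 = 0.01475
  40–44: 5 × 0.1/1000 × 0.9061 = 0.00045
  45–49: 5 × 0.0/1000 × 0.8893 = 0.00000
Sum = 1.81701
NRR = 0.491 × 1.81701 = 0.89215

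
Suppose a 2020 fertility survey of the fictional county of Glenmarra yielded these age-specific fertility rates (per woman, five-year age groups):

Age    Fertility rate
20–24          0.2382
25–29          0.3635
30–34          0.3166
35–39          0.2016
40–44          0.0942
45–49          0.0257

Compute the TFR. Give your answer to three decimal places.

6.199

Sum of ASFRs = 0.2382 + 0.3635 + 0.3166 + 0.2016 + 0.0942 + 0.0257 = 1.2398
TFR = 5 × 1.2398 = 6.199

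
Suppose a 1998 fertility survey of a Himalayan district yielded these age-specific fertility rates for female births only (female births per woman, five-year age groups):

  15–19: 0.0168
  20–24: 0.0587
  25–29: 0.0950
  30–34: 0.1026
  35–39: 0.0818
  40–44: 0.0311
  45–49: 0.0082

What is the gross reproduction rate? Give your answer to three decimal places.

Sum of female ASFRs = 0.0168 + 0.0587 + 0.0950 + 0.1026 + 0.0818 + 0.0311 + 0.0082 = 0.3942
GRR = 5 × 0.3942 = 1.971

1.971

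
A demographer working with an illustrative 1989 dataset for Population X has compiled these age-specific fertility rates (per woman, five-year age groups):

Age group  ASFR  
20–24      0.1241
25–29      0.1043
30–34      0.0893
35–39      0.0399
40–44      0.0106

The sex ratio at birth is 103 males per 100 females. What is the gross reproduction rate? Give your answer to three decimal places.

Proportion female at birth = 100 / (100 + 103) = 0.49261.
Sum of ASFRs = 0.1241 + 0.1043 + 0.0893 + 0.0399 + 0.0106 = 0.3682
TFR = 5 × 0.3682 = 1.841
GRR = 0.49261 × 1.841 = 0.90690

0.907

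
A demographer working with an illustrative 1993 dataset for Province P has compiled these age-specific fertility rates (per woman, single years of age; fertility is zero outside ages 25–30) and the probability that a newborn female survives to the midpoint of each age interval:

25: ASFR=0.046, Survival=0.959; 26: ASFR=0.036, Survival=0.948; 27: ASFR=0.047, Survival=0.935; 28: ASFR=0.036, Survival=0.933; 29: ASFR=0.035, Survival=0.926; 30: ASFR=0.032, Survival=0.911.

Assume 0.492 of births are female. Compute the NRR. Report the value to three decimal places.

Proportion female at birth = 0.492.
Each age group contributes 1 × ASFR × survival:
  25: 1 × 0.046 × 0.959 = 0.04411
  26: 1 × 0.036 × 0.948 = 0.03413
  27: 1 × 0.047 × 0.935 = 0.04395
  28: 1 × 0.036 × 0.933 = 0.03359
  29: 1 × 0.035 × 0.926 = 0.03241
  30: 1 × 0.032 × 0.911 = 0.02915
Sum = 0.21734
NRR = 0.492 × 0.21734 = 0.10693

0.107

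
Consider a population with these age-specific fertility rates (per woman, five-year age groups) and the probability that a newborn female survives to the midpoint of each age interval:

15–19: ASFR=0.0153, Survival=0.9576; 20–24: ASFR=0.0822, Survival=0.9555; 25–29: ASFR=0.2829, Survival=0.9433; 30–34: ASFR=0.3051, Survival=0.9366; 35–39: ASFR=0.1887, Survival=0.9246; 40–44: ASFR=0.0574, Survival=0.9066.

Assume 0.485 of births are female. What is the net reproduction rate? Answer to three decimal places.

2.115

Proportion female at birth = 0.485.
Survival-weighted fertility by age (5·fₓ·Sₓ):
  15–19: 5 × 0.0153 × 0.9576 = 0.07326
  20–24: 5 × 0.0822 × 0.9555 = 0.39271
  25–29: 5 × 0.2829 × 0.9433 = 1.33430
  30–34: 5 × 0.3051 × 0.9366 = 1.42878
  35–39: 5 × 0.1887 × 0.9246 = 0.87236
  40–44: 5 × 0.0574 × 0.9066 = 0.26019
Sum = 4.36160
NRR = 0.485 × 4.36160 = 2.11538
An NRR exceeding 1 indicates intrinsic growth under these rates.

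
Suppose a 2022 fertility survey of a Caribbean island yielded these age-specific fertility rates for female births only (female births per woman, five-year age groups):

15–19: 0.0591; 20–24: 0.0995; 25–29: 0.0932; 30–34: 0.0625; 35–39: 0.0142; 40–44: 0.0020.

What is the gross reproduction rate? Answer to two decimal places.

Sum of female ASFRs = 0.0591 + 0.0995 + 0.0932 + 0.0625 + 0.0142 + 0.0020 = 0.3305
GRR = 5 × 0.3305 = 1.6525

1.65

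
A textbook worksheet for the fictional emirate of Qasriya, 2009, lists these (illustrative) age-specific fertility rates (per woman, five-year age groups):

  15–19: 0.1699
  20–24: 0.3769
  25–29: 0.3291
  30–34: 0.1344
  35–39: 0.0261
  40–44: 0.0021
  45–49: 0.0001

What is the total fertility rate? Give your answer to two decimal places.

5.19

Sum of ASFRs = 0.1699 + 0.3769 + 0.3291 + 0.1344 + 0.0261 + 0.0021 + 0.0001 = 1.0386
TFR = 5 × 1.0386 = 5.193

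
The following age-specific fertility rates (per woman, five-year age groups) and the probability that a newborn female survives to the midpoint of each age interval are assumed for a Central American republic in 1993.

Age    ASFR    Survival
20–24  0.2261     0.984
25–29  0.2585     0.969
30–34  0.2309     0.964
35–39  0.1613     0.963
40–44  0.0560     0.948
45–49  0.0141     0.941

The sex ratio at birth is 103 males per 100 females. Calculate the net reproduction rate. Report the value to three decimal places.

Proportion female at birth = 100 / (100 + 103) = 0.49261.
Per-age-group product (5 × ASFR × survival probability):
  20–24: 5 × 0.2261 × 0.984 = 1.11241
  25–29: 5 × 0.2585 × 0.969 = 1.25243
  30–34: 5 × 0.2309 × 0.964 = 1.11294
  35–39: 5 × 0.1613 × 0.963 = 0.77666
  40–44: 5 × 0.0560 × 0.948 = 0.26544
  45–49: 5 × 0.0141 × 0.941 = 0.06634
Sum = 4.58622
NRR = 0.49261 × 4.58622 = 2.25922
An NRR exceeding 1 indicates intrinsic growth under these rates.

2.259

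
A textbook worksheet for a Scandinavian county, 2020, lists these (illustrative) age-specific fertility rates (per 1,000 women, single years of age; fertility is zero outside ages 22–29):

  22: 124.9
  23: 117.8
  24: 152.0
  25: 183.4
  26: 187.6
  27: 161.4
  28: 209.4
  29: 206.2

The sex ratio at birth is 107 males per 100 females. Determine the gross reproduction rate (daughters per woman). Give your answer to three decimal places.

Proportion female at birth = 100 / (100 + 107) = 0.48309.
Sum of ASFRs = 124.9 + 117.8 + 152.0 + 183.4 + 187.6 + 161.4 + 209.4 + 206.2 = 1342.7
TFR = 1342.7 / 1000 = 1.3427
GRR = 0.48309 × 1.3427 = 0.64864

0.649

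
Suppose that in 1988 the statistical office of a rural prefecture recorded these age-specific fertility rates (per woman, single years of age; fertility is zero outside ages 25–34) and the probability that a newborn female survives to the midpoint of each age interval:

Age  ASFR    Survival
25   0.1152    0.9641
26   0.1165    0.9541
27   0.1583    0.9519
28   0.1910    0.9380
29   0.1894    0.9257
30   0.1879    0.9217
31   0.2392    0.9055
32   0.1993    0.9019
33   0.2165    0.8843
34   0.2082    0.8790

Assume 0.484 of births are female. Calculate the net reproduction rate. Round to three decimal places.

Proportion female at birth = 0.484.
Each age group contributes 1 × ASFR × survival:
  25: 1 × 0.1152 × 0.9641 = 0.11106
  26: 1 × 0.1165 × 0.9541 = 0.11115
  27: 1 × 0.1583 × 0.9519 = 0.15069
  28: 1 × 0.1910 × 0.9380 = 0.17916
  29: 1 × 0.1894 × 0.9257 = 0.17533
  30: 1 × 0.1879 × 0.9217 = 0.17319
  31: 1 × 0.2392 × 0.9055 = 0.21660
  32: 1 × 0.1993 × 0.9019 = 0.17975
  33: 1 × 0.2165 × 0.8843 = 0.19145
  34: 1 × 0.2082 × 0.8790 = 0.18301
Sum = 1.67139
NRR = 0.484 × 1.67139 = 0.80895
With NRR below 1 the population is below replacement fertility.

0.809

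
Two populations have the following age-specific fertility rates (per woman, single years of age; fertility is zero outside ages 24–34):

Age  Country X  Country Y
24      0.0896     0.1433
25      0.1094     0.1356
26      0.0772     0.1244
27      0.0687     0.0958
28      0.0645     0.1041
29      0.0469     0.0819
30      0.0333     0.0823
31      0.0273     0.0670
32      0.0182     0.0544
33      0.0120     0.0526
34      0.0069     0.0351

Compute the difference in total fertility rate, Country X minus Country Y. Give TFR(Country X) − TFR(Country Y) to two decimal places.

Country X:
  Sum of ASFRs = 0.0896 + 0.1094 + 0.0772 + 0.0687 + 0.0645 + 0.0469 + 0.0333 + 0.0273 + 0.0182 + 0.0120 + 0.0069 = 0.5540
  TFR = 0.554
Country Y:
  Sum of ASFRs = 0.1433 + 0.1356 + 0.1244 + 0.0958 + 0.1041 + 0.0819 + 0.0823 + 0.0670 + 0.0544 + 0.0526 + 0.0351 = 0.9765
  TFR = 0.9765
Difference = 0.554 − 0.9765 = -0.4225

-0.42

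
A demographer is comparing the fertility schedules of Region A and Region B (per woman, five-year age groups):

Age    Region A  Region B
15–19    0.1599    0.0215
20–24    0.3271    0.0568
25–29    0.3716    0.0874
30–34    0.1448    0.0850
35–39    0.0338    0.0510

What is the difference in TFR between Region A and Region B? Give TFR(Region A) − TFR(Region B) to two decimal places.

3.68

Region A:
  Sum of ASFRs = 0.1599 + 0.3271 + 0.3716 + 0.1448 + 0.0338 = 1.0372
  TFR = 5 × 1.0372 = 5.186
Region B:
  Sum of ASFRs = 0.0215 + 0.0568 + 0.0874 + 0.0850 + 0.0510 = 0.3017
  TFR = 5 × 0.3017 = 1.5085
Difference = 5.186 − 1.5085 = 3.6775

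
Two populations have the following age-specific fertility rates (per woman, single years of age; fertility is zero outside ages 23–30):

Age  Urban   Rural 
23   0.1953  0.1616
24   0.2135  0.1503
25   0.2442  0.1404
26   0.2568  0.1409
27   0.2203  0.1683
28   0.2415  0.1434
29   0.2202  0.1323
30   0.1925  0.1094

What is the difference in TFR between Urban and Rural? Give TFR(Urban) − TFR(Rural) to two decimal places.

Urban:
  Sum of ASFRs = 0.1953 + 0.2135 + 0.2442 + 0.2568 + 0.2203 + 0.2415 + 0.2202 + 0.1925 = 1.7843
  TFR = 1.7843
Rural:
  Sum of ASFRs = 0.1616 + 0.1503 + 0.1404 + 0.1409 + 0.1683 + 0.1434 + 0.1323 + 0.1094 = 1.1466
  TFR = 1.1466
Difference = 1.7843 − 1.1466 = 0.6377

0.64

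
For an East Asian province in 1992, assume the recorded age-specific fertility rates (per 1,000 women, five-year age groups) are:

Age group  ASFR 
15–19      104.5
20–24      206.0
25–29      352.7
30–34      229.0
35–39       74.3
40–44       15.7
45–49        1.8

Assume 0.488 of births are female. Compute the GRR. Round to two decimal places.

Proportion female at birth = 0.488.
Sum of ASFRs = 104.5 + 206.0 + 352.7 + 229.0 + 74.3 + 15.7 + 1.8 = 984.0
TFR = 5 × 984.0 / 1000 = 4.92
GRR = 0.488 × 4.92 = 2.40096

2.40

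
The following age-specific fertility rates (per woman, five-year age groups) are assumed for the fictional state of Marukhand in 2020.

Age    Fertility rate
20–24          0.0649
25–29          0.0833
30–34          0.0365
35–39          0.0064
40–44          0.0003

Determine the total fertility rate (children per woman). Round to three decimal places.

Sum of ASFRs = 0.0649 + 0.0833 + 0.0365 + 0.0064 + 0.0003 = 0.1914
TFR = 5 × 0.1914 = 0.957

0.957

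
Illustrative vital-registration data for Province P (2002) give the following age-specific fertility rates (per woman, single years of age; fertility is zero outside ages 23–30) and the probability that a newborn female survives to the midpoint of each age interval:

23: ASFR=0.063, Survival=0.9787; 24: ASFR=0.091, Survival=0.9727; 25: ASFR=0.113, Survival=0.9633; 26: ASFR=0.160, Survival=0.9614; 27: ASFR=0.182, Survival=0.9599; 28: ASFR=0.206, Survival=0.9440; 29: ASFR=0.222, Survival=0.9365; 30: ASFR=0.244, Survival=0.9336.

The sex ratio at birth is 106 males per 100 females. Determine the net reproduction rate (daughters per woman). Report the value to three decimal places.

Proportion female at birth = 100 / (100 + 106) = 0.48544.
Per-age-group product (1 × ASFR × survival probability):
  23: 1 × 0.063 × 0.9787 = 0.06166
  24: 1 × 0.091 × 0.9727 = 0.08852
  25: 1 × 0.113 × 0.9633 = 0.10885
  26: 1 × 0.160 × 0.9614 = 0.15382
  27: 1 × 0.182 × 0.9599 = 0.17470
  28: 1 × 0.206 × 0.9440 = 0.19446
  29: 1 × 0.222 × 0.9365 = 0.20790
  30: 1 × 0.244 × 0.9336 = 0.22780
Sum = 1.21771
NRR = 0.48544 × 1.21771 = 0.59113
With NRR below 1 the population is below replacement fertility.

0.591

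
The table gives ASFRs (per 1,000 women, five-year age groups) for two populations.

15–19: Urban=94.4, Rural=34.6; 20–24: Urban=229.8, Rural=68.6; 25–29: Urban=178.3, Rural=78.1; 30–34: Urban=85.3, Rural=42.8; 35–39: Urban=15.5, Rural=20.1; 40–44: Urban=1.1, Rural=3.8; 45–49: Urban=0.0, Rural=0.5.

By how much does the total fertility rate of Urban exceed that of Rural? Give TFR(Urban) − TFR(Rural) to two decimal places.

Urban:
  Sum of ASFRs = 94.4 + 229.8 + 178.3 + 85.3 + 15.5 + 1.1 + 0.0 = 604.4
  TFR = 5 × 604.4 / 1000 = 3.022
Rural:
  Sum of ASFRs = 34.6 + 68.6 + 78.1 + 42.8 + 20.1 + 3.8 + 0.5 = 248.5
  TFR = 5 × 248.5 / 1000 = 1.2425
Difference = 3.022 − 1.2425 = 1.7795

1.78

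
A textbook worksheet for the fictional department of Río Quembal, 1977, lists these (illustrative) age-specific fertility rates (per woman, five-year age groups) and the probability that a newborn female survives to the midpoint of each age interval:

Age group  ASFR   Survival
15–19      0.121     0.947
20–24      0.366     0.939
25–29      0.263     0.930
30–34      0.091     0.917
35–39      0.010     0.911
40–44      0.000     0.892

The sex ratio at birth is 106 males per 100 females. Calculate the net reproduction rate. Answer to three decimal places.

Proportion female at birth = 100 / (100 + 106) = 0.48544.
Each age group contributes 5 × ASFR × survival:
  15–19: 5 × 0.121 × 0.947 = 0.57294
  20–24: 5 × 0.366 × 0.939 = 1.71837
  25–29: 5 × 0.263 × 0.930 = 1.22295
  30–34: 5 × 0.091 × 0.917 = 0.41724
  35–39: 5 × 0.010 × 0.911 = 0.04555
  40–44: 5 × 0.000 × 0.892 = 0.00000
Sum = 3.97705
NRR = 0.48544 × 3.97705 = 1.93062

1.931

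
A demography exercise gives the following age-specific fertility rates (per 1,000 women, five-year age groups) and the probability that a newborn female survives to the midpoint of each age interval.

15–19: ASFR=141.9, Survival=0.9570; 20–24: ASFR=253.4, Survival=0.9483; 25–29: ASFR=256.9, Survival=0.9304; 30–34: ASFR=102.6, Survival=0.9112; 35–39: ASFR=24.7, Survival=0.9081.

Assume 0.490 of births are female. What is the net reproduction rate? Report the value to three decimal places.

Proportion female at birth = 0.490.
Weighting each age-specific rate by interval width and survival:
  15–19: 5 × 141.9/1000 × 0.9570 = 0.67899
  20–24: 5 × 253.4/1000 × 0.9483 = 1.20150
  25–29: 5 × 256.9/1000 × 0.9304 = 1.19510
  30–34: 5 × 102.6/1000 × 0.9112 = 0.46745
  35–39: 5 × 24.7/1000 × 0.9081 = 0.11215
Sum = 3.65519
NRR = 0.490 × 3.65519 = 1.79104
An NRR exceeding 1 indicates intrinsic growth under these rates.

1.791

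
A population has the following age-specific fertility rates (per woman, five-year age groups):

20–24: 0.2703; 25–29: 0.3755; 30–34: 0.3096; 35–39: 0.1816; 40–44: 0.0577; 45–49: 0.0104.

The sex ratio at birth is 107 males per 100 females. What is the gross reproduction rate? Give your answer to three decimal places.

2.911

Proportion female at birth = 100 / (100 + 107) = 0.48309.
Sum of ASFRs = 0.2703 + 0.3755 + 0.3096 + 0.1816 + 0.0577 + 0.0104 = 1.2051
TFR = 5 × 1.2051 = 6.0255
GRR = 0.48309 × 6.0255 = 2.91086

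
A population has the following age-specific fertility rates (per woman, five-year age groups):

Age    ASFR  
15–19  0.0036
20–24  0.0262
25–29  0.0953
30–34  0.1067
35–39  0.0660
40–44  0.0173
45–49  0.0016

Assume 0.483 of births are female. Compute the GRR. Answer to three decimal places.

0.765

Proportion female at birth = 0.483.
Sum of ASFRs = 0.0036 + 0.0262 + 0.0953 + 0.1067 + 0.0660 + 0.0173 + 0.0016 = 0.3167
TFR = 5 × 0.3167 = 1.5835
GRR = 0.483 × 1.5835 = 0.76483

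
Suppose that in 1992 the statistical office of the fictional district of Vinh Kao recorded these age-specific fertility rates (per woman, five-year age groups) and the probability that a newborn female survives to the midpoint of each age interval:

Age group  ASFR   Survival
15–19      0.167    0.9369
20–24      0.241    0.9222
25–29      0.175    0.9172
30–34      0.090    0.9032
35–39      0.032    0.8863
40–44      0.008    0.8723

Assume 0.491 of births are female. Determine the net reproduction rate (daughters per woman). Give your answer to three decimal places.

1.610

Proportion female at birth = 0.491.
Survival-weighted fertility by age (5·fₓ·Sₓ):
  15–19: 5 × 0.167 × 0.9369 = 0.78231
  20–24: 5 × 0.241 × 0.9222 = 1.11125
  25–29: 5 × 0.175 × 0.9172 = 0.80255
  30–34: 5 × 0.090 × 0.9032 = 0.40644
  35–39: 5 × 0.032 × 0.8863 = 0.14181
  40–44: 5 × 0.008 × 0.8723 = 0.03489
Sum = 3.27925
NRR = 0.491 × 3.27925 = 1.61011
An NRR exceeding 1 indicates intrinsic growth under these rates.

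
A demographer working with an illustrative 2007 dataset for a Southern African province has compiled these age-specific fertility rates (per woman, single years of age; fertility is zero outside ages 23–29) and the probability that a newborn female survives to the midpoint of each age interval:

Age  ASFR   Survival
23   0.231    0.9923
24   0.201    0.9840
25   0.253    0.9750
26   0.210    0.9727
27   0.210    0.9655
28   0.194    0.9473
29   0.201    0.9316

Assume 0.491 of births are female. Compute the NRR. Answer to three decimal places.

Proportion female at birth = 0.491.
Per-age-group product (1 × ASFR × survival probability):
  23: 1 × 0.231 × 0.9923 = 0.22922
  24: 1 × 0.201 × 0.9840 = 0.19778
  25: 1 × 0.253 × 0.9750 = 0.24668
  26: 1 × 0.210 × 0.9727 = 0.20427
  27: 1 × 0.210 × 0.9655 = 0.20276
  28: 1 × 0.194 × 0.9473 = 0.18378
  29: 1 × 0.201 × 0.9316 = 0.18725
Sum = 1.45174
NRR = 0.491 × 1.45174 = 0.71280
An NRR under 1 implies long-run decline under these rates.

0.713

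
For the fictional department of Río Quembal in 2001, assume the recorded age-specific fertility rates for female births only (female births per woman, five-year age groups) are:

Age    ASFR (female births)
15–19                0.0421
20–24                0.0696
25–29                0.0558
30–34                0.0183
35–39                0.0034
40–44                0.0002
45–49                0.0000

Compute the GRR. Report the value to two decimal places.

Sum of female ASFRs = 0.0421 + 0.0696 + 0.0558 + 0.0183 + 0.0034 + 0.0002 + 0.0000 = 0.1894
GRR = 5 × 0.1894 = 0.947

0.95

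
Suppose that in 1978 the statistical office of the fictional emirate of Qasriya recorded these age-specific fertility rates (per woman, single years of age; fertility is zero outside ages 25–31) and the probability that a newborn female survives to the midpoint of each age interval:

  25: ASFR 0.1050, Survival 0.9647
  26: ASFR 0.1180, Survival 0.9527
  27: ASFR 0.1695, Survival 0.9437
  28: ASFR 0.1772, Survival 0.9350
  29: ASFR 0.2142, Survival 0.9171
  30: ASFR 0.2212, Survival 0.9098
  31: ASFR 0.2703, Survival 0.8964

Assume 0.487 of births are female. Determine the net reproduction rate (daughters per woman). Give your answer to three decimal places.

Proportion female at birth = 0.487.
Each age group contributes 1 × ASFR × survival:
  25: 1 × 0.1050 × 0.9647 = 0.10129
  26: 1 × 0.1180 × 0.9527 = 0.11242
  27: 1 × 0.1695 × 0.9437 = 0.15996
  28: 1 × 0.1772 × 0.9350 = 0.16568
  29: 1 × 0.2142 × 0.9171 = 0.19644
  30: 1 × 0.2212 × 0.9098 = 0.20125
  31: 1 × 0.2703 × 0.8964 = 0.24230
Sum = 1.17934
NRR = 0.487 × 1.17934 = 0.57434
An NRR under 1 implies long-run decline under these rates.

0.574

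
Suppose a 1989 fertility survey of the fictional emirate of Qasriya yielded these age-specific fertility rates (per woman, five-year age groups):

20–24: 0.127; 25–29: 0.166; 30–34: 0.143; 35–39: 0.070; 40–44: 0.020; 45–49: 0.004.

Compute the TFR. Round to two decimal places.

Sum of ASFRs = 0.127 + 0.166 + 0.143 + 0.070 + 0.020 + 0.004 = 0.530
TFR = 5 × 0.530 = 2.65

2.65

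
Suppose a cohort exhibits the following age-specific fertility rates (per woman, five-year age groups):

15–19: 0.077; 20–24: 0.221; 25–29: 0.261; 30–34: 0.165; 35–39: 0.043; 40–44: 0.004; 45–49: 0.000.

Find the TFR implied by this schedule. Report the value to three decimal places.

3.855

Sum of ASFRs = 0.077 + 0.221 + 0.261 + 0.165 + 0.043 + 0.004 + 0.000 = 0.771
TFR = 5 × 0.771 = 3.855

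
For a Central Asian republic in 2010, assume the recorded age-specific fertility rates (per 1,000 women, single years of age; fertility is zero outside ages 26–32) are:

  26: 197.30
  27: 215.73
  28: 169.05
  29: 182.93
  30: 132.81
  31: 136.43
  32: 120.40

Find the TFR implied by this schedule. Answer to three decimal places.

Sum of ASFRs = 197.30 + 215.73 + 169.05 + 182.93 + 132.81 + 136.43 + 120.40 = 1154.65
TFR = 1154.65 / 1000 = 1.15465

1.155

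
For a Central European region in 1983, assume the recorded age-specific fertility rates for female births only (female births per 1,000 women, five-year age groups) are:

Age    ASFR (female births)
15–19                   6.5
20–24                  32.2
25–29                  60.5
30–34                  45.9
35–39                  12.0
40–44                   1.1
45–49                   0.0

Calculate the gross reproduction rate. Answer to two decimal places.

0.79

Sum of female ASFRs = 6.5 + 32.2 + 60.5 + 45.9 + 12.0 + 1.1 + 0.0 = 158.2
GRR = 5 × 158.2 / 1000 = 0.791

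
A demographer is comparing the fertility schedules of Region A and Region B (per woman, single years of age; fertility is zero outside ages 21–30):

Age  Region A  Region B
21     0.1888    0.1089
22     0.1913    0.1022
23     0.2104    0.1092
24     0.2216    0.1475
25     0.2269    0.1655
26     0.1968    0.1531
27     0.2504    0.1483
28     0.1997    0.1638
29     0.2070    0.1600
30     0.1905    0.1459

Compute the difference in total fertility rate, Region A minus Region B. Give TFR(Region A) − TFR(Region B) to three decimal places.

Region A:
  Sum of ASFRs = 0.1888 + 0.1913 + 0.2104 + 0.2216 + 0.2269 + 0.1968 + 0.2504 + 0.1997 + 0.2070 + 0.1905 = 2.0834
  TFR = 2.0834
Region B:
  Sum of ASFRs = 0.1089 + 0.1022 + 0.1092 + 0.1475 + 0.1655 + 0.1531 + 0.1483 + 0.1638 + 0.1600 + 0.1459 = 1.4044
  TFR = 1.4044
Difference = 2.0834 − 1.4044 = 0.679

0.679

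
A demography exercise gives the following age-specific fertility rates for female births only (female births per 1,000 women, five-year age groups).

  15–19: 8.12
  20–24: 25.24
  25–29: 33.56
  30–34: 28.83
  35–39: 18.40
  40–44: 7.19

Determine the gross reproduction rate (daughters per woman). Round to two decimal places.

0.61

Sum of female ASFRs = 8.12 + 25.24 + 33.56 + 28.83 + 18.40 + 7.19 = 121.34
GRR = 5 × 121.34 / 1000 = 0.6067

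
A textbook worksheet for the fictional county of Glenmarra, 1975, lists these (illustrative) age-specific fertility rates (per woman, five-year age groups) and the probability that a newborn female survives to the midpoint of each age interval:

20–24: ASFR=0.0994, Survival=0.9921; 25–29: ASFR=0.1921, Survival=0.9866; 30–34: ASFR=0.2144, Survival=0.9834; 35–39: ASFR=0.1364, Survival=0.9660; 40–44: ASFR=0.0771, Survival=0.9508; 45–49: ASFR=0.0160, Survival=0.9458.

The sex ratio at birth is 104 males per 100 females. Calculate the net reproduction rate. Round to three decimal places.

Proportion female at birth = 100 / (100 + 104) = 0.49020.
Weighting each age-specific rate by interval width and survival:
  20–24: 5 × 0.0994 × 0.9921 = 0.49307
  25–29: 5 × 0.1921 × 0.9866 = 0.94763
  30–34: 5 × 0.2144 × 0.9834 = 1.05420
  35–39: 5 × 0.1364 × 0.9660 = 0.65881
  40–44: 5 × 0.0771 × 0.9508 = 0.36653
  45–49: 5 × 0.0160 × 0.9458 = 0.07566
Sum = 3.59590
NRR = 0.49020 × 3.59590 = 1.76271
With NRR above 1 the population is above replacement fertility.

1.763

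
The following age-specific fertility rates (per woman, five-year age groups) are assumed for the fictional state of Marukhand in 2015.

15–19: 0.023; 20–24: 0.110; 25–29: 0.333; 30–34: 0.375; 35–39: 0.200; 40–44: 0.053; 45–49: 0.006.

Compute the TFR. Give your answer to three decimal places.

5.500

Sum of ASFRs = 0.023 + 0.110 + 0.333 + 0.375 + 0.200 + 0.053 + 0.006 = 1.100
TFR = 5 × 1.100 = 5.5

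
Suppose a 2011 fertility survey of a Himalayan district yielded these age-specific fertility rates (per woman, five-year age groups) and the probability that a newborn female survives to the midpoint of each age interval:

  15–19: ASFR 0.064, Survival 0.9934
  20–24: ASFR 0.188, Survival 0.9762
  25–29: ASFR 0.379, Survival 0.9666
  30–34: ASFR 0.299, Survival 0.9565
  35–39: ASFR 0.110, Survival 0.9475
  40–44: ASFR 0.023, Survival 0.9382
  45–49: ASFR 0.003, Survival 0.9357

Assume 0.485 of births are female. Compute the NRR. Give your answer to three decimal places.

2.493

Proportion female at birth = 0.485.
Weighting each age-specific rate by interval width and survival:
  15–19: 5 × 0.064 × 0.9934 = 0.31789
  20–24: 5 × 0.188 × 0.9762 = 0.91763
  25–29: 5 × 0.379 × 0.9666 = 1.83171
  30–34: 5 × 0.299 × 0.9565 = 1.42997
  35–39: 5 × 0.110 × 0.9475 = 0.52113
  40–44: 5 × 0.023 × 0.9382 = 0.10789
  45–49: 5 × 0.003 × 0.9357 = 0.01404
Sum = 5.14026
NRR = 0.485 × 5.14026 = 2.49303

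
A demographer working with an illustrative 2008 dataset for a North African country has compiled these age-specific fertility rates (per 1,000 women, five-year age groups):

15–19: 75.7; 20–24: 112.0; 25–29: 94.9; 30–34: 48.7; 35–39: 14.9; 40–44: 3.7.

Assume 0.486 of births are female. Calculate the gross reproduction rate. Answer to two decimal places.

0.85

Proportion female at birth = 0.486.
Sum of ASFRs = 75.7 + 112.0 + 94.9 + 48.7 + 14.9 + 3.7 = 349.9
TFR = 5 × 349.9 / 1000 = 1.7495
GRR = 0.486 × 1.7495 = 0.85026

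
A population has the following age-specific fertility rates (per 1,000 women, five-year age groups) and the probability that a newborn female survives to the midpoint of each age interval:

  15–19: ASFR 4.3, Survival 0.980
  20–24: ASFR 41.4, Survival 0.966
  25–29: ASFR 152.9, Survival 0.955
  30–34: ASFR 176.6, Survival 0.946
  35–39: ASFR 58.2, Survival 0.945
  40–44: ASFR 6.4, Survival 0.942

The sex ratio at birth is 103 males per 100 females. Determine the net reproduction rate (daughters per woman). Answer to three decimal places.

Proportion female at birth = 100 / (100 + 103) = 0.49261.
Per-age-group product (5 × ASFR × survival probability):
  15–19: 5 × 4.3/1000 × 0.980 = 0.02107
  20–24: 5 × 41.4/1000 × 0.966 = 0.19996
  25–29: 5 × 152.9/1000 × 0.955 = 0.73010
  30–34: 5 × 176.6/1000 × 0.946 = 0.83532
  35–39: 5 × 58.2/1000 × 0.945 = 0.27500
  40–44: 5 × 6.4/1000 × 0.942 = 0.03014
Sum = 2.09159
NRR = 0.49261 × 2.09159 = 1.03034
An NRR exceeding 1 indicates intrinsic growth under these rates.

1.030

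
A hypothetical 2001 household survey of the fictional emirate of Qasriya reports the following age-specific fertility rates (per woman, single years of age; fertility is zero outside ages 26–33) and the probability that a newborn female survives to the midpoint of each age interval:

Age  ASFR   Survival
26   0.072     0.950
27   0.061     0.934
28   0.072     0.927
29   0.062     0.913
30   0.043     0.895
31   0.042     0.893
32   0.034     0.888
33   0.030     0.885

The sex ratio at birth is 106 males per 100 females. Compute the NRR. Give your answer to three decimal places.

Proportion female at birth = 100 / (100 + 106) = 0.48544.
Weighting each age-specific rate by interval width and survival:
  26: 1 × 0.072 × 0.950 = 0.06840
  27: 1 × 0.061 × 0.934 = 0.05697
  28: 1 × 0.072 × 0.927 = 0.06674
  29: 1 × 0.062 × 0.913 = 0.05661
  30: 1 × 0.043 × 0.895 = 0.03849
  31: 1 × 0.042 × 0.893 = 0.03751
  32: 1 × 0.034 × 0.888 = 0.03019
  33: 1 × 0.030 × 0.885 = 0.02655
Sum = 0.38146
NRR = 0.48544 × 0.38146 = 0.18518
An NRR under 1 implies long-run decline under these rates.

0.185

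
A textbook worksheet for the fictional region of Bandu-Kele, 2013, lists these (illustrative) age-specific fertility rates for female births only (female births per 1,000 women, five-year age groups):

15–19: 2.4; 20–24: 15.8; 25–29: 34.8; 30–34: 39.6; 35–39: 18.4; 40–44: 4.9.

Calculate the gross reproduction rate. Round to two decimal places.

0.58

Sum of female ASFRs = 2.4 + 15.8 + 34.8 + 39.6 + 18.4 + 4.9 = 115.9
GRR = 5 × 115.9 / 1000 = 0.5795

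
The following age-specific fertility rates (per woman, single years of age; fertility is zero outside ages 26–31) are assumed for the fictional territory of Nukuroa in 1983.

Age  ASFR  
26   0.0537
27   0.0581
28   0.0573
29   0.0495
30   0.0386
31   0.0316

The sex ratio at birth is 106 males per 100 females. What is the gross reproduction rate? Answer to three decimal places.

0.140

Proportion female at birth = 100 / (100 + 106) = 0.48544.
Sum of ASFRs = 0.0537 + 0.0581 + 0.0573 + 0.0495 + 0.0386 + 0.0316 = 0.2888
TFR = 0.2888
GRR = 0.48544 × 0.2888 = 0.14020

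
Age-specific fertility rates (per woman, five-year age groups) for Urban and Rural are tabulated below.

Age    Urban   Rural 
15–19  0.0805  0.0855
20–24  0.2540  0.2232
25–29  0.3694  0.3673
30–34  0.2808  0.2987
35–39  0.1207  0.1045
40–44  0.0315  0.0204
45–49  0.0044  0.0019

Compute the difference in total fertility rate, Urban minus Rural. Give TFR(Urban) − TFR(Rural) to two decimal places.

Urban:
  Sum of ASFRs = 0.0805 + 0.2540 + 0.3694 + 0.2808 + 0.1207 + 0.0315 + 0.0044 = 1.1413
  TFR = 5 × 1.1413 = 5.7065
Rural:
  Sum of ASFRs = 0.0855 + 0.2232 + 0.3673 + 0.2987 + 0.1045 + 0.0204 + 0.0019 = 1.1015
  TFR = 5 × 1.1015 = 5.5075
Difference = 5.7065 − 5.5075 = 0.199

0.20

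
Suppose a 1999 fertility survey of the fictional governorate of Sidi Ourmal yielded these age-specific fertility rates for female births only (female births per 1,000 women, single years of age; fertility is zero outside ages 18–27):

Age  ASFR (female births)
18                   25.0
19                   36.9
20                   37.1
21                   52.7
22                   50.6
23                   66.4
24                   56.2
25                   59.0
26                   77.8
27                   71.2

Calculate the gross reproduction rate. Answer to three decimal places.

0.533

Sum of female ASFRs = 25.0 + 36.9 + 37.1 + 52.7 + 50.6 + 66.4 + 56.2 + 59.0 + 77.8 + 71.2 = 532.9
GRR = 532.9 / 1000 = 0.5329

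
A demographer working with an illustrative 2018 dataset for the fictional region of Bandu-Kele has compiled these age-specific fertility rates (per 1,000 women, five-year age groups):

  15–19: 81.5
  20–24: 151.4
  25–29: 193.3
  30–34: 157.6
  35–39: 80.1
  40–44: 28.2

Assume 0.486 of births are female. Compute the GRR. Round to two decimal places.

1.68

Proportion female at birth = 0.486.
Sum of ASFRs = 81.5 + 151.4 + 193.3 + 157.6 + 80.1 + 28.2 = 692.1
TFR = 5 × 692.1 / 1000 = 3.4605
GRR = 0.486 × 3.4605 = 1.68180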